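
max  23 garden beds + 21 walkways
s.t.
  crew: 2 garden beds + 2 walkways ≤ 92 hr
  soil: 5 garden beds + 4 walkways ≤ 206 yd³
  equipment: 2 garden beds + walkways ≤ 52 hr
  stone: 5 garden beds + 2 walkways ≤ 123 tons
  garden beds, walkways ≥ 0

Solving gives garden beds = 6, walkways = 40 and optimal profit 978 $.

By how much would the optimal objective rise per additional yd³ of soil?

At the optimum: crew uses 92 of 92 (binding); soil uses 190 of 206 (slack = 16); equipment uses 52 of 52 (binding); stone uses 110 of 123 (slack = 13).
By complementary slackness, y = 0 for the non-binding constraints.
Dual feasibility on the basic columns requires 2·y_crew + 2·y_equipment = 23, 2·y_crew + 1·y_equipment = 21.
This yields shadow prices y_crew = 9.5, y_equipment = 2.
Shadow price of soil = 0.

0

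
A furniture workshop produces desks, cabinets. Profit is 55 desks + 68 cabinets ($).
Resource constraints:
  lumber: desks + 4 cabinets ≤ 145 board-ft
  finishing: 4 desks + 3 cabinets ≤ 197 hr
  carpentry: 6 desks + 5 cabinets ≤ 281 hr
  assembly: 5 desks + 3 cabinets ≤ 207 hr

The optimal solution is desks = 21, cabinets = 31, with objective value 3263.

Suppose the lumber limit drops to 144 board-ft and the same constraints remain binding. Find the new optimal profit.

3256

Check each constraint at x*: lumber 145/145 (tight); finishing 177/197 (slack 20); carpentry 281/281 (tight); assembly 198/207 (slack 9).
Slack constraints have shadow price 0 (complementary slackness).
From A_Bᵀ y = c: 1·y_lumber + 6·y_carpentry = 55; 4·y_lumber + 5·y_carpentry = 68.
This yields shadow prices y_lumber = 7, y_carpentry = 8.
Δz = y_lumber·Δb = 7 × (-1) = -7, so new z* = 3263 − 7 = 3256.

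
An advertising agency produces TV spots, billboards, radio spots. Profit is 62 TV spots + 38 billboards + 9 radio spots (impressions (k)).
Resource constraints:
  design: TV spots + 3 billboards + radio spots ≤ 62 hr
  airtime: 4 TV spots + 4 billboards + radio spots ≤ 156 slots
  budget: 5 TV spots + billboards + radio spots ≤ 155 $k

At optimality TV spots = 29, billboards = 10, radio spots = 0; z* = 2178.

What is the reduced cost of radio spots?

Binding: airtime and budget. Non-binding: design (3 unused).
Slack constraints have shadow price 0 (complementary slackness).
From A_Bᵀ y = c: 4·y_airtime + 5·y_budget = 62; 4·y_airtime + 1·y_budget = 38.
This yields shadow prices y_airtime = 8, y_budget = 6.
Reduced cost of radio spots: c₃ − yᵀa₃ = 9 − (8·1 + 6·1) = 9 − 14 = -5.

-5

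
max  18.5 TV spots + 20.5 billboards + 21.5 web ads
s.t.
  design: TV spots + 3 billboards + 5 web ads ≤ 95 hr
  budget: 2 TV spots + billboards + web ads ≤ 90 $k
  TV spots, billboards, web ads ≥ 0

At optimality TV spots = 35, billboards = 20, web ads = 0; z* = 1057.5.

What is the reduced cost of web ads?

-8

At the optimum: design uses 95 of 95 (binding); budget uses 90 of 90 (binding).
The binding rows give the dual system: 1·y_design + 2·y_budget = 18.5 and 3·y_design + 1·y_budget = 20.5.
This yields shadow prices y_design = 4.5, y_budget = 7.
Reduced cost of web ads: c₃ − yᵀa₃ = 21.5 − (4.5·5 + 7·1) = 21.5 − 29.5 = -8.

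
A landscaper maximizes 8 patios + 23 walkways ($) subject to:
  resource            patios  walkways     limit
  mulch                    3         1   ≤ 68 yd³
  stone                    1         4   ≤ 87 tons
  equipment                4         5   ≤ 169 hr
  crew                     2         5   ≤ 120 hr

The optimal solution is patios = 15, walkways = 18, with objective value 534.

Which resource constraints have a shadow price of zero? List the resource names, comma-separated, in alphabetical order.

mulch: 63/68 (slack 5)
stone: 87/87 (binding)
equipment: 150/169 (slack 19)
crew: 120/120 (binding)
By complementary slackness, a constraint with positive slack has shadow price 0 → equipment, mulch.

equipment, mulch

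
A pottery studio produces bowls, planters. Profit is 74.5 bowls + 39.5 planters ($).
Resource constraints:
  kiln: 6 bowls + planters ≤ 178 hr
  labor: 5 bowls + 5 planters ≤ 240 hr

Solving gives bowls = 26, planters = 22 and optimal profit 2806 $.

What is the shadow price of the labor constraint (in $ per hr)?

6.5

At the optimum: kiln uses 178 of 178 (binding); labor uses 240 of 240 (binding).
From A_Bᵀ y = c: 6·y_kiln + 5·y_labor = 74.5; 1·y_kiln + 5·y_labor = 39.5.
Solving: y_kiln = 7, y_labor = 6.5.
Shadow price of labor = 6.5.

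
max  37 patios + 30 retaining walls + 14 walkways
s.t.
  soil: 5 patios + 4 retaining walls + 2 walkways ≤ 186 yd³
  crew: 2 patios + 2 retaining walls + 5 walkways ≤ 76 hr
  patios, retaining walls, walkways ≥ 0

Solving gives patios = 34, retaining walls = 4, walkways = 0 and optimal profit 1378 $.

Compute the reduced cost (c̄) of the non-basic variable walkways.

At the optimum: soil uses 186 of 186 (binding); crew uses 76 of 76 (binding).
From A_Bᵀ y = c: 5·y_soil + 2·y_crew = 37; 4·y_soil + 2·y_crew = 30.
This yields shadow prices y_soil = 7, y_crew = 1.
Reduced cost of walkways: c₃ − yᵀa₃ = 14 − (7·2 + 1·5) = 14 − 19 = -5.

-5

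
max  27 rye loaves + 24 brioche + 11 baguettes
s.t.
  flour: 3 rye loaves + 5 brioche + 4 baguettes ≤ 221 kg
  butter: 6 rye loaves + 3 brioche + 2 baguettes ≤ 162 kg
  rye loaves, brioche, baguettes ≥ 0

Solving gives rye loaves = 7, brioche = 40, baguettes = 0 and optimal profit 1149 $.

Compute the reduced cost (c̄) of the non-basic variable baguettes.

Both flour and butter are binding at x*.
The binding rows give the dual system: 3·y_flour + 6·y_butter = 27 and 5·y_flour + 3·y_butter = 24.
→ y_flour = 3 and y_butter = 3.
Reduced cost of baguettes: c₃ − yᵀa₃ = 11 − (3·4 + 3·2) = 11 − 18 = -7.

-7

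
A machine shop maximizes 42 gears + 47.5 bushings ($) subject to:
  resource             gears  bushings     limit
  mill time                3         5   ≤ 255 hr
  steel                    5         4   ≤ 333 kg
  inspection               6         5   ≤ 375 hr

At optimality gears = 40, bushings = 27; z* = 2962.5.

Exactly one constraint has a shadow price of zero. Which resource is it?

mill time: 255/255 (binding)
steel: 308/333 (slack 25)
inspection: 375/375 (binding)
By complementary slackness, a constraint with positive slack has shadow price 0 → steel.

steel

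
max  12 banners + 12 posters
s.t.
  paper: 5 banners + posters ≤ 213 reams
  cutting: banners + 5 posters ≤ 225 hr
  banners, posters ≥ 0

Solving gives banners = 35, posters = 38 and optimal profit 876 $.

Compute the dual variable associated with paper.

2

At the optimum: paper uses 213 of 213 (binding); cutting uses 225 of 225 (binding).
From A_Bᵀ y = c: 5·y_paper + 1·y_cutting = 12; 1·y_paper + 5·y_cutting = 12.
→ y_paper = 2 and y_cutting = 2.
Shadow price of paper = 2.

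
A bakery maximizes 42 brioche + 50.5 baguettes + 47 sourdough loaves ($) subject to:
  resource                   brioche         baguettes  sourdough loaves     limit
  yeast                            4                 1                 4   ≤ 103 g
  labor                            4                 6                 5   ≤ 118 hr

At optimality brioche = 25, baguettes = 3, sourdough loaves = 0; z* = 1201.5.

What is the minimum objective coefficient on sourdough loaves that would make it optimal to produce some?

At the optimum: yeast uses 103 of 103 (binding); labor uses 118 of 118 (binding).
From A_Bᵀ y = c: 4·y_yeast + 4·y_labor = 42; 1·y_yeast + 6·y_labor = 50.5.
Solving: y_yeast = 2.5, y_labor = 8.
sourdough loaves enters the basis when its profit ≥ yᵀa₃ = 2.5·4 + 8·5 = 50.

50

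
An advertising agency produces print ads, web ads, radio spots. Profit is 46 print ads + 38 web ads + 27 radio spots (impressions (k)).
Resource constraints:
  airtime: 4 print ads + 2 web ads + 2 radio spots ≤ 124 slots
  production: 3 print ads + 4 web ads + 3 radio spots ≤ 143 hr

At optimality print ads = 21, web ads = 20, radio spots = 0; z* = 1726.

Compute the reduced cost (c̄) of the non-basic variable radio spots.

-5

Both airtime and production are binding at x*.
Dual feasibility on the basic columns requires 4·y_airtime + 3·y_production = 46, 2·y_airtime + 4·y_production = 38.
This yields shadow prices y_airtime = 7, y_production = 6.
Reduced cost of radio spots: c₃ − yᵀa₃ = 27 − (7·2 + 6·3) = 27 − 32 = -5.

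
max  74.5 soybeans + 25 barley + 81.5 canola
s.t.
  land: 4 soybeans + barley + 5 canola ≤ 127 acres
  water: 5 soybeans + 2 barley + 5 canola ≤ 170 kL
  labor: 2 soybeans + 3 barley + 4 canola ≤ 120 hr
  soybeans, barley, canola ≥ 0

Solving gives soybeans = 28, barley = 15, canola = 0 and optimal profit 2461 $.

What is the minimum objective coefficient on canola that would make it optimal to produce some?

At the optimum: land uses 127 of 127 (binding); water uses 170 of 170 (binding); labor uses 101 of 120 (slack = 19).
Slack constraints have shadow price 0 (complementary slackness).
The binding rows give the dual system: 4·y_land + 5·y_water = 74.5 and 1·y_land + 2·y_water = 25.
Solving: y_land = 8, y_water = 8.5.
canola enters the basis when its profit ≥ yᵀa₃ = 8·5 + 8.5·5 = 82.5.

82.5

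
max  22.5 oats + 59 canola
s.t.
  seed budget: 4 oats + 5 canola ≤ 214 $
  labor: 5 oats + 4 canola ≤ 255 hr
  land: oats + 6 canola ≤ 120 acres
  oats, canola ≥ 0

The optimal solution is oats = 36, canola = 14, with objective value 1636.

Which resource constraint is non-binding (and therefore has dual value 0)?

seed budget: 214/214 (binding)
labor: 236/255 (slack 19)
land: 120/120 (binding)
By complementary slackness, a constraint with positive slack has shadow price 0 → labor.

labor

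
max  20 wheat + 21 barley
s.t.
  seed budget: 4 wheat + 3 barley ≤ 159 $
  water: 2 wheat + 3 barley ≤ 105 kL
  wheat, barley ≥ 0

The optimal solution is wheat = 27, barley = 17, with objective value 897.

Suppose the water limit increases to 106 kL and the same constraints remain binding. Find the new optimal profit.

901

Check each constraint at x*: seed budget 159/159 (tight); water 105/105 (tight).
From A_Bᵀ y = c: 4·y_seed budget + 2·y_water = 20; 3·y_seed budget + 3·y_water = 21.
Solving: y_seed budget = 3, y_water = 4.
Δz = y_water·Δb = 4 × (1) = 4, so new z* = 897 + 4 = 901.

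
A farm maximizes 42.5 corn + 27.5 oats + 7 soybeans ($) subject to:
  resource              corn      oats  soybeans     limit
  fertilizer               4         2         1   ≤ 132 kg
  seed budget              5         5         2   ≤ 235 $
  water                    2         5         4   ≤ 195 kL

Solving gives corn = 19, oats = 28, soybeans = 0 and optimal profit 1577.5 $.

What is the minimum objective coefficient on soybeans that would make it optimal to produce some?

Check each constraint at x*: fertilizer 132/132 (tight); seed budget 235/235 (tight); water 178/195 (slack 17).
Since water is not tight, its dual is 0.
Dual feasibility on the basic columns requires 4·y_fertilizer + 5·y_seed budget = 42.5, 2·y_fertilizer + 5·y_seed budget = 27.5.
→ y_fertilizer = 7.5 and y_seed budget = 2.5.
soybeans enters the basis when its profit ≥ yᵀa₃ = 7.5·1 + 2.5·2 = 12.5.

12.5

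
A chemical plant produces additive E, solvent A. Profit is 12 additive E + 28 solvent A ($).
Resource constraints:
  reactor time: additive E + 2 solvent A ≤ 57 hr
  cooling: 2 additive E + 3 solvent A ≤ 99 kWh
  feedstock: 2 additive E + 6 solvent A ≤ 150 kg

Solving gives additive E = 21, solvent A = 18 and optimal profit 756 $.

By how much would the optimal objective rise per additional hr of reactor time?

Binding: reactor time and feedstock. Non-binding: cooling (3 unused).
Since cooling is not tight, its dual is 0.
The binding rows give the dual system: 1·y_reactor time + 2·y_feedstock = 12 and 2·y_reactor time + 6·y_feedstock = 28.
Solving: y_reactor time = 8, y_feedstock = 2.
Shadow price of reactor time = 8.

8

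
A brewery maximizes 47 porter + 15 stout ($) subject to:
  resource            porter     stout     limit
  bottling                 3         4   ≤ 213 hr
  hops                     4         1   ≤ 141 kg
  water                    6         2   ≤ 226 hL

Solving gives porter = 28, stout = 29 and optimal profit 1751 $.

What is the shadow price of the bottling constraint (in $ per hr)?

At the optimum: bottling uses 200 of 213 (slack = 13); hops uses 141 of 141 (binding); water uses 226 of 226 (binding).
Slack constraints have shadow price 0 (complementary slackness).
From A_Bᵀ y = c: 4·y_hops + 6·y_water = 47; 1·y_hops + 2·y_water = 15.
Solving: y_hops = 2, y_water = 6.5.
Shadow price of bottling = 0.

0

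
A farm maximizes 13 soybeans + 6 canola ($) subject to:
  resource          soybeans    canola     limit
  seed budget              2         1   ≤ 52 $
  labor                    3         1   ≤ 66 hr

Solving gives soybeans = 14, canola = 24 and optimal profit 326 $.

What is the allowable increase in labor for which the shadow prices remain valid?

12

Binding constraints: seed budget, labor. The basis is B = [[2,1],[3,1]] with det -1.
Per unit increase in labor, x* moves by d = (1, -2).
The basis stays optimal until canola reaches 0; allowable increase = 12 hr.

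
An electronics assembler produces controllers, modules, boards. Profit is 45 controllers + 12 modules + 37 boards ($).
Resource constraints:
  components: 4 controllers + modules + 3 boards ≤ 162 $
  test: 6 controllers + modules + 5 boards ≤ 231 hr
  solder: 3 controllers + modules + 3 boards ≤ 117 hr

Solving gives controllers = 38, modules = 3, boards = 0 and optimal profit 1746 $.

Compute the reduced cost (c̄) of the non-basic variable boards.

-5

At the optimum: components uses 155 of 162 (slack = 7); test uses 231 of 231 (binding); solder uses 117 of 117 (binding).
By complementary slackness, y = 0 for the non-binding constraint.
From A_Bᵀ y = c: 6·y_test + 3·y_solder = 45; 1·y_test + 1·y_solder = 12.
→ y_test = 3 and y_solder = 9.
Reduced cost of boards: c₃ − yᵀa₃ = 37 − (3·5 + 9·3) = 37 − 42 = -5.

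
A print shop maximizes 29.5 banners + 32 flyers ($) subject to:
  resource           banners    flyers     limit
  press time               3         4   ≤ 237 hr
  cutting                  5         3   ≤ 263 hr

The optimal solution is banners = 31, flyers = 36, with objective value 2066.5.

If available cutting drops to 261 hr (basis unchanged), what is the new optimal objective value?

2062.5

At the optimum: press time uses 237 of 237 (binding); cutting uses 263 of 263 (binding).
Dual feasibility on the basic columns requires 3·y_press time + 5·y_cutting = 29.5, 4·y_press time + 3·y_cutting = 32.
→ y_press time = 6.5 and y_cutting = 2.
Δz = y_cutting·Δb = 2 × (-2) = -4, so new z* = 2066.5 − 4 = 2062.5.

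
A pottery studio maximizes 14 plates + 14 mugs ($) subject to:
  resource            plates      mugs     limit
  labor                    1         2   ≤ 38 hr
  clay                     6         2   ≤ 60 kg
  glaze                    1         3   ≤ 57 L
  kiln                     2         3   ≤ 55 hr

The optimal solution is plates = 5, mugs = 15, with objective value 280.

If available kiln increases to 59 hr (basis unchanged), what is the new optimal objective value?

296

Check each constraint at x*: labor 35/38 (slack 3); clay 60/60 (tight); glaze 50/57 (slack 7); kiln 55/55 (tight).
Since labor, glaze are not tight, their duals are 0.
The binding rows give the dual system: 6·y_clay + 2·y_kiln = 14 and 2·y_clay + 3·y_kiln = 14.
This yields shadow prices y_clay = 1, y_kiln = 4.
Δz = y_kiln·Δb = 4 × (4) = 16, so new z* = 280 + 16 = 296.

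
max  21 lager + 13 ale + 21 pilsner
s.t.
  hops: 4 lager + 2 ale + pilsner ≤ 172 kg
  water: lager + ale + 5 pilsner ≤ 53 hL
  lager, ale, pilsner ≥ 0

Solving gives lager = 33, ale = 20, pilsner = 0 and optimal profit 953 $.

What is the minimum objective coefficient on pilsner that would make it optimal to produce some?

29

At the optimum: hops uses 172 of 172 (binding); water uses 53 of 53 (binding).
From A_Bᵀ y = c: 4·y_hops + 1·y_water = 21; 2·y_hops + 1·y_water = 13.
→ y_hops = 4 and y_water = 5.
pilsner enters the basis when its profit ≥ yᵀa₃ = 4·1 + 5·5 = 29.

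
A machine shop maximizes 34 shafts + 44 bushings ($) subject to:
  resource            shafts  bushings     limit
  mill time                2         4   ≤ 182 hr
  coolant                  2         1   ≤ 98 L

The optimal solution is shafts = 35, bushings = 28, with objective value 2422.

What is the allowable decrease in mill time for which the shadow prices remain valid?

84

Binding constraints: mill time, coolant. The basis is B = [[2,4],[2,1]] with det -6.
Per unit decrease in mill time, x* moves by d = (0.1667, -0.3333).
The basis stays optimal until bushings reaches 0; allowable decrease = 84 hr.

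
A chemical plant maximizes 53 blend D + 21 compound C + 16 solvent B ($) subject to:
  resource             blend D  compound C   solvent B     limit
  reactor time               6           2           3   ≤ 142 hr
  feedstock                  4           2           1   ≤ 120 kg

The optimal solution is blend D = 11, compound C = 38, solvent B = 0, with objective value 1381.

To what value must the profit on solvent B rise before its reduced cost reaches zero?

Both reactor time and feedstock are binding at x*.
The binding rows give the dual system: 6·y_reactor time + 4·y_feedstock = 53 and 2·y_reactor time + 2·y_feedstock = 21.
→ y_reactor time = 5.5 and y_feedstock = 5.
solvent B enters the basis when its profit ≥ yᵀa₃ = 5.5·3 + 5·1 = 21.5.

21.5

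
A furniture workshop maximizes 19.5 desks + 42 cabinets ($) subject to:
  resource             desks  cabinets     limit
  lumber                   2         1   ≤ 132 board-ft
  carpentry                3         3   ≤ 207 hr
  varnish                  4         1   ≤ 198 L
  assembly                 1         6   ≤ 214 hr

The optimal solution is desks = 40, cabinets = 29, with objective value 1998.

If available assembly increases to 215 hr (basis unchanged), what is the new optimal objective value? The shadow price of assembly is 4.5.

2002.5

Δb = 1, so new z* = 1998 + (4.5)·(1) = 1998 + 4.5 = 2002.5.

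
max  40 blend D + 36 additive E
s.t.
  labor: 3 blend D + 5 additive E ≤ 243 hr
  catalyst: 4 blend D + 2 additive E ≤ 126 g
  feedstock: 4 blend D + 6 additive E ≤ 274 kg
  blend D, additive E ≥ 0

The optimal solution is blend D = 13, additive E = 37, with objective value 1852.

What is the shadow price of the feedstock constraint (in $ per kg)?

Check each constraint at x*: labor 224/243 (slack 19); catalyst 126/126 (tight); feedstock 274/274 (tight).
Since labor is not tight, its dual is 0.
From A_Bᵀ y = c: 4·y_catalyst + 4·y_feedstock = 40; 2·y_catalyst + 6·y_feedstock = 36.
This yields shadow prices y_catalyst = 6, y_feedstock = 4.
Shadow price of feedstock = 4.

4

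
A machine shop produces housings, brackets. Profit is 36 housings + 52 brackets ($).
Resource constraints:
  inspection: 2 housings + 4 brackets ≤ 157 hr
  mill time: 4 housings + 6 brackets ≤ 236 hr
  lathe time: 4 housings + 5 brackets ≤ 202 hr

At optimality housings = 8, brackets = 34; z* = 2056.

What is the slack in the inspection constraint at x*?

5

inspection used = 2·8 + 4·34 = 152; slack = 157 − 152 = 5.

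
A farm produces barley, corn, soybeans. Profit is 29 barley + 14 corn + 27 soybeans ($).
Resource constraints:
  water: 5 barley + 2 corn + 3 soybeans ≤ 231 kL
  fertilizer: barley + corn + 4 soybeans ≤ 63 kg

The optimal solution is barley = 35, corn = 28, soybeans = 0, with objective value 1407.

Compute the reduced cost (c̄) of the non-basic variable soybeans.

Check each constraint at x*: water 231/231 (tight); fertilizer 63/63 (tight).
The binding rows give the dual system: 5·y_water + 1·y_fertilizer = 29 and 2·y_water + 1·y_fertilizer = 14.
→ y_water = 5 and y_fertilizer = 4.
Reduced cost of soybeans: c₃ − yᵀa₃ = 27 − (5·3 + 4·4) = 27 − 31 = -4.

-4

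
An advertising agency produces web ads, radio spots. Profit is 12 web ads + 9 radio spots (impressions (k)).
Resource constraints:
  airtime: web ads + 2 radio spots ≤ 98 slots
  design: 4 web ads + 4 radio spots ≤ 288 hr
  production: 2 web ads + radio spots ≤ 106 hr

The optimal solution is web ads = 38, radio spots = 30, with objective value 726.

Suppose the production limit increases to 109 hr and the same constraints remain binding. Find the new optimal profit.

At the optimum: airtime uses 98 of 98 (binding); design uses 272 of 288 (slack = 16); production uses 106 of 106 (binding).
Slack constraints have shadow price 0 (complementary slackness).
Dual feasibility on the basic columns requires 1·y_airtime + 2·y_production = 12, 2·y_airtime + 1·y_production = 9.
→ y_airtime = 2 and y_production = 5.
Δz = y_production·Δb = 5 × (3) = 15, so new z* = 726 + 15 = 741.

741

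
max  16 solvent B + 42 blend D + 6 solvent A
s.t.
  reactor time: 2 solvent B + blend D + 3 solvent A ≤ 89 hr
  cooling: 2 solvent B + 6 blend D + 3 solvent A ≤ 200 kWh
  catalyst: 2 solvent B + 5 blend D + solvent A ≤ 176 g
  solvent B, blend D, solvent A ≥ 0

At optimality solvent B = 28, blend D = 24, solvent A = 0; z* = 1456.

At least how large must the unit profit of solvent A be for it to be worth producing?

12

Binding: cooling and catalyst. Non-binding: reactor time (9 unused).
Slack constraints have shadow price 0 (complementary slackness).
Dual feasibility on the basic columns requires 2·y_cooling + 2·y_catalyst = 16, 6·y_cooling + 5·y_catalyst = 42.
This yields shadow prices y_cooling = 2, y_catalyst = 6.
solvent A enters the basis when its profit ≥ yᵀa₃ = 2·3 + 6·1 = 12.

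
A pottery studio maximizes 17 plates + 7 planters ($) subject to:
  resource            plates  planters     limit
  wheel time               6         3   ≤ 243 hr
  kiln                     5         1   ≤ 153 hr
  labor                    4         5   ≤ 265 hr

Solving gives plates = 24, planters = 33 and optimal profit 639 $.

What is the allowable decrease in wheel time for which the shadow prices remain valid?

59.4

Binding constraints: wheel time, kiln. The basis is B = [[6,3],[5,1]] with det -9.
Per unit decrease in wheel time, x* moves by d = (0.1111, -0.5556).
The basis stays optimal until planters reaches 0; allowable decrease = 59.4 hr.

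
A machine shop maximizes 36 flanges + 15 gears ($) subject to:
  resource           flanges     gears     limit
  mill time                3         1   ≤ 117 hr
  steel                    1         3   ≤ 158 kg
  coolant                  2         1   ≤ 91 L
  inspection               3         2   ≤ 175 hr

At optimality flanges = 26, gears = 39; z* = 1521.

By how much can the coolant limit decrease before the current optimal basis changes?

Binding constraints: mill time, coolant. The basis is B = [[3,1],[2,1]] with det 1.
Per unit decrease in coolant, x* moves by d = (1, -3).
The basis stays optimal until gears reaches 0; allowable decrease = 13 L.

13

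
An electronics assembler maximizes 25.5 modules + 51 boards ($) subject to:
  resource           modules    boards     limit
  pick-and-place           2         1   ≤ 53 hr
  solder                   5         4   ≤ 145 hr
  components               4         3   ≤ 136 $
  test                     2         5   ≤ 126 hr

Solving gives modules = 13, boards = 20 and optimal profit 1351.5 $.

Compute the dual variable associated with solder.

Check each constraint at x*: pick-and-place 46/53 (slack 7); solder 145/145 (tight); components 112/136 (slack 24); test 126/126 (tight).
Since pick-and-place, components are not tight, their duals are 0.
From A_Bᵀ y = c: 5·y_solder + 2·y_test = 25.5; 4·y_solder + 5·y_test = 51.
Solving: y_solder = 1.5, y_test = 9.
Shadow price of solder = 1.5.

1.5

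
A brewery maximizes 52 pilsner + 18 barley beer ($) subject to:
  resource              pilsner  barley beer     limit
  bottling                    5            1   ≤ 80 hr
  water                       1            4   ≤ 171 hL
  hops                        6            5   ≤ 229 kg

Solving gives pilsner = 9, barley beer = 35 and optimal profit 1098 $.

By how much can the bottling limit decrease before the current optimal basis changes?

Binding constraints: bottling, hops. The basis is B = [[5,1],[6,5]] with det 19.
Per unit decrease in bottling, x* moves by d = (-0.2632, 0.3158).
The basis stays optimal until water becomes binding; allowable decrease = 22 hr.

22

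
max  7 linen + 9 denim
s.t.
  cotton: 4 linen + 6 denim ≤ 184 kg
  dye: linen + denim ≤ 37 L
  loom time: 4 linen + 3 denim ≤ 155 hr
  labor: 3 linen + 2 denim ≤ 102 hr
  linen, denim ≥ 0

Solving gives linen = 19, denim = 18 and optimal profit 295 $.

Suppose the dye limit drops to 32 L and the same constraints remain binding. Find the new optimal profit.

280

Binding: cotton and dye. Non-binding: loom time (25 unused), labor (9 unused).
By complementary slackness, y = 0 for the non-binding constraints.
Dual feasibility on the basic columns requires 4·y_cotton + 1·y_dye = 7, 6·y_cotton + 1·y_dye = 9.
Solving: y_cotton = 1, y_dye = 3.
Δz = y_dye·Δb = 3 × (-5) = -15, so new z* = 295 − 15 = 280.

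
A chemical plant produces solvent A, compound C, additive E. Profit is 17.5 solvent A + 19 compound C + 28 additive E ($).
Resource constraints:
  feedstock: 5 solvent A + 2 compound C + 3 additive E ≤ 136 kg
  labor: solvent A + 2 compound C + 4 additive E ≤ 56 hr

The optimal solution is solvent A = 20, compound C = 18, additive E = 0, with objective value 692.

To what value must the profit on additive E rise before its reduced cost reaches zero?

36

Both feedstock and labor are binding at x*.
The binding rows give the dual system: 5·y_feedstock + 1·y_labor = 17.5 and 2·y_feedstock + 2·y_labor = 19.
Solving: y_feedstock = 2, y_labor = 7.5.
additive E enters the basis when its profit ≥ yᵀa₃ = 2·3 + 7.5·4 = 36.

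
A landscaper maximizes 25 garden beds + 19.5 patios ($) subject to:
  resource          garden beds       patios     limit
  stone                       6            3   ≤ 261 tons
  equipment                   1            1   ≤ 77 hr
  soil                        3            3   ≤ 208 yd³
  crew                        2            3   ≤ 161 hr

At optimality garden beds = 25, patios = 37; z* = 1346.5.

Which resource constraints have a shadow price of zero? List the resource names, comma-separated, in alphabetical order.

equipment, soil

stone: 261/261 (binding)
equipment: 62/77 (slack 15)
soil: 186/208 (slack 22)
crew: 161/161 (binding)
By complementary slackness, a constraint with positive slack has shadow price 0 → equipment, soil.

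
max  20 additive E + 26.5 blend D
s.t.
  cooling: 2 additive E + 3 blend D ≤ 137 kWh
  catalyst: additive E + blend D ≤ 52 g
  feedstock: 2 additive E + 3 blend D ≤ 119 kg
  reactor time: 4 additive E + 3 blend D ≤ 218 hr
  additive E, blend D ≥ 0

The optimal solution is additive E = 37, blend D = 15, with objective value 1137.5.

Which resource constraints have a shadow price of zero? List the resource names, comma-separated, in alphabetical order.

cooling: 119/137 (slack 18)
catalyst: 52/52 (binding)
feedstock: 119/119 (binding)
reactor time: 193/218 (slack 25)
By complementary slackness, a constraint with positive slack has shadow price 0 → cooling, reactor time.

cooling, reactor time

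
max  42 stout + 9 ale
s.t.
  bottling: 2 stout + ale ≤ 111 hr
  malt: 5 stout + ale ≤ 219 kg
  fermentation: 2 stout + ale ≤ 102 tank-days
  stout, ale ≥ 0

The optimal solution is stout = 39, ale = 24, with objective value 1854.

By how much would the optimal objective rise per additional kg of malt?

Binding: malt and fermentation. Non-binding: bottling (9 unused).
Slack constraints have shadow price 0 (complementary slackness).
From A_Bᵀ y = c: 5·y_malt + 2·y_fermentation = 42; 1·y_malt + 1·y_fermentation = 9.
This yields shadow prices y_malt = 8, y_fermentation = 1.
Shadow price of malt = 8.

8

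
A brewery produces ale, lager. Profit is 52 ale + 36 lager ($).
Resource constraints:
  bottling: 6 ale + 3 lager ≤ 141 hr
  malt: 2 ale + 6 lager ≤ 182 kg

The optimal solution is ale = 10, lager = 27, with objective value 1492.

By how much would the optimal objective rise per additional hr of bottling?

Both bottling and malt are binding at x*.
From A_Bᵀ y = c: 6·y_bottling + 2·y_malt = 52; 3·y_bottling + 6·y_malt = 36.
→ y_bottling = 8 and y_malt = 2.
Shadow price of bottling = 8.

8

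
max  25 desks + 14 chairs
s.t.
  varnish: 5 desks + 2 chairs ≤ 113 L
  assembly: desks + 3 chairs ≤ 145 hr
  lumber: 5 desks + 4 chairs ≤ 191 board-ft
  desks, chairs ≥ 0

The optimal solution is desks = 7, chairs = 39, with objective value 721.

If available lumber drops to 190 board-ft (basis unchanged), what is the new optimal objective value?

Binding: varnish and lumber. Non-binding: assembly (21 unused).
Since assembly is not tight, its dual is 0.
Dual feasibility on the basic columns requires 5·y_varnish + 5·y_lumber = 25, 2·y_varnish + 4·y_lumber = 14.
This yields shadow prices y_varnish = 3, y_lumber = 2.
Δz = y_lumber·Δb = 2 × (-1) = -2, so new z* = 721 − 2 = 719.

719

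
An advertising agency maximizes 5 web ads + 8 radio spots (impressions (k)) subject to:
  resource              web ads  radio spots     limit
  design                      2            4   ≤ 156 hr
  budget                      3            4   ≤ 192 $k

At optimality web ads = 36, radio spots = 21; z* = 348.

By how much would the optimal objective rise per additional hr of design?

Both design and budget are binding at x*.
Dual feasibility on the basic columns requires 2·y_design + 3·y_budget = 5, 4·y_design + 4·y_budget = 8.
→ y_design = 1 and y_budget = 1.
Shadow price of design = 1.

1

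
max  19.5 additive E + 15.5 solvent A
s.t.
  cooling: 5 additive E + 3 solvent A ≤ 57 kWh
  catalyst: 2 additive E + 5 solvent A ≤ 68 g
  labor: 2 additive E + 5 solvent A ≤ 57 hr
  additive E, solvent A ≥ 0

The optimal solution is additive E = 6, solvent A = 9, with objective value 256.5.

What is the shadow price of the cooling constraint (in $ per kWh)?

Binding: cooling and labor. Non-binding: catalyst (11 unused).
By complementary slackness, y = 0 for the non-binding constraint.
The binding rows give the dual system: 5·y_cooling + 2·y_labor = 19.5 and 3·y_cooling + 5·y_labor = 15.5.
Solving: y_cooling = 3.5, y_labor = 1.
Shadow price of cooling = 3.5.

3.5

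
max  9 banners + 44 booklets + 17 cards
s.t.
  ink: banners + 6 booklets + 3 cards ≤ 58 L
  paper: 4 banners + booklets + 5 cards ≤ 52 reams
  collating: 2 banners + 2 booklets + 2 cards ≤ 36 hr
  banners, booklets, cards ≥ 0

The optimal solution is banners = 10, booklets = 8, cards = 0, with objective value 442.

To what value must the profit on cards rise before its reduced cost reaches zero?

Check each constraint at x*: ink 58/58 (tight); paper 48/52 (slack 4); collating 36/36 (tight).
Since paper is not tight, its dual is 0.
The binding rows give the dual system: 1·y_ink + 2·y_collating = 9 and 6·y_ink + 2·y_collating = 44.
→ y_ink = 7 and y_collating = 1.
cards enters the basis when its profit ≥ yᵀa₃ = 7·3 + 1·2 = 23.

23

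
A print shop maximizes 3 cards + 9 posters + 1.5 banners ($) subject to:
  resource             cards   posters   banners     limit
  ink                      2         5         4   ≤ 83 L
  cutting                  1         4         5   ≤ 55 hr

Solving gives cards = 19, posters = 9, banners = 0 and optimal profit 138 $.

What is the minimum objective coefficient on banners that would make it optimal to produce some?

9

Check each constraint at x*: ink 83/83 (tight); cutting 55/55 (tight).
From A_Bᵀ y = c: 2·y_ink + 1·y_cutting = 3; 5·y_ink + 4·y_cutting = 9.
→ y_ink = 1 and y_cutting = 1.
banners enters the basis when its profit ≥ yᵀa₃ = 1·4 + 1·5 = 9.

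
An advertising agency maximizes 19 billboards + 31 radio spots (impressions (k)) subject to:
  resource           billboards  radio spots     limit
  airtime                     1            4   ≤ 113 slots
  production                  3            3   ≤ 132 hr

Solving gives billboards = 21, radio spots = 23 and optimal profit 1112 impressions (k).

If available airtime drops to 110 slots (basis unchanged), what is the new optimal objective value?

1100

At the optimum: airtime uses 113 of 113 (binding); production uses 132 of 132 (binding).
From A_Bᵀ y = c: 1·y_airtime + 3·y_production = 19; 4·y_airtime + 3·y_production = 31.
This yields shadow prices y_airtime = 4, y_production = 5.
Δz = y_airtime·Δb = 4 × (-3) = -12, so new z* = 1112 − 12 = 1100.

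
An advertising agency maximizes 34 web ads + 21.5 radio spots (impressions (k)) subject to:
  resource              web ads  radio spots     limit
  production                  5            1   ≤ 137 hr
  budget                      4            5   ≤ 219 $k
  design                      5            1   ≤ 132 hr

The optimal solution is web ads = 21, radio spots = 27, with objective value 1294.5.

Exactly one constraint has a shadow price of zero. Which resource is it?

production

production: 132/137 (slack 5)
budget: 219/219 (binding)
design: 132/132 (binding)
By complementary slackness, a constraint with positive slack has shadow price 0 → production.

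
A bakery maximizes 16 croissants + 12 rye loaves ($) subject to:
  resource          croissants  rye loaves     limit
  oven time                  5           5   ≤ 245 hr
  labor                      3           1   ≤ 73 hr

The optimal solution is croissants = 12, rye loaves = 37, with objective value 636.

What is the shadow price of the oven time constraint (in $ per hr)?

2

Check each constraint at x*: oven time 245/245 (tight); labor 73/73 (tight).
Dual feasibility on the basic columns requires 5·y_oven time + 3·y_labor = 16, 5·y_oven time + 1·y_labor = 12.
This yields shadow prices y_oven time = 2, y_labor = 2.
Shadow price of oven time = 2.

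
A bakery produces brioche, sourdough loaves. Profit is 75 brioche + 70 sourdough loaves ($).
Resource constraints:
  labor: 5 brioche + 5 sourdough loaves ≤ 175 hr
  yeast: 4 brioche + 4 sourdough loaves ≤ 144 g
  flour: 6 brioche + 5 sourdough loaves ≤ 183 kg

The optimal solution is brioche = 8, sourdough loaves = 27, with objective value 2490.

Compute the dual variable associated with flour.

5

At the optimum: labor uses 175 of 175 (binding); yeast uses 140 of 144 (slack = 4); flour uses 183 of 183 (binding).
Slack constraints have shadow price 0 (complementary slackness).
The binding rows give the dual system: 5·y_labor + 6·y_flour = 75 and 5·y_labor + 5·y_flour = 70.
→ y_labor = 9 and y_flour = 5.
Shadow price of flour = 5.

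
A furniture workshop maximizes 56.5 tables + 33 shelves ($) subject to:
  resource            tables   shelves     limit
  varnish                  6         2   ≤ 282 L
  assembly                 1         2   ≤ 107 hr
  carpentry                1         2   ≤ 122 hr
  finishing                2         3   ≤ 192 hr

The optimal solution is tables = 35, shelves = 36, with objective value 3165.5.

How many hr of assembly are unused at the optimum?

assembly used = 1·35 + 2·36 = 107; slack = 107 − 107 = 0.

0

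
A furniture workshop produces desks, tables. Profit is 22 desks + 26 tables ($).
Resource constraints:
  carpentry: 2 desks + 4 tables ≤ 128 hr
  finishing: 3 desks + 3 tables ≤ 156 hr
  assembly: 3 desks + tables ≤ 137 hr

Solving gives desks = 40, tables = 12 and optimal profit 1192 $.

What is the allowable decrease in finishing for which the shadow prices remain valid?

Binding constraints: carpentry, finishing. The basis is B = [[2,4],[3,3]] with det -6.
Per unit decrease in finishing, x* moves by d = (-0.6667, 0.3333).
The basis stays optimal until desks reaches 0; allowable decrease = 60 hr.

60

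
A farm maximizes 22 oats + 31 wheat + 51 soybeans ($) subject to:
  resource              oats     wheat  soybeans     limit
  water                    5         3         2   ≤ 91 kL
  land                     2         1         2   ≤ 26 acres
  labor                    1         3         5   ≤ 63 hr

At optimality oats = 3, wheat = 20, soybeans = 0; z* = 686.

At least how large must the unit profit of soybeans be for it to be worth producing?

Binding: land and labor. Non-binding: water (16 unused).
Slack constraints have shadow price 0 (complementary slackness).
From A_Bᵀ y = c: 2·y_land + 1·y_labor = 22; 1·y_land + 3·y_labor = 31.
Solving: y_land = 7, y_labor = 8.
soybeans enters the basis when its profit ≥ yᵀa₃ = 7·2 + 8·5 = 54.

54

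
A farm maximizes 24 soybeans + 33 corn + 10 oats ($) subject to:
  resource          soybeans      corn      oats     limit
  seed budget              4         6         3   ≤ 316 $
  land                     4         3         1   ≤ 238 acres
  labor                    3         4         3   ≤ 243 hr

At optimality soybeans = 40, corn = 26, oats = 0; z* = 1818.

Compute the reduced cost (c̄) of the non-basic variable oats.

-6

At the optimum: seed budget uses 316 of 316 (binding); land uses 238 of 238 (binding); labor uses 224 of 243 (slack = 19).
Since labor is not tight, its dual is 0.
From A_Bᵀ y = c: 4·y_seed budget + 4·y_land = 24; 6·y_seed budget + 3·y_land = 33.
This yields shadow prices y_seed budget = 5, y_land = 1.
Reduced cost of oats: c₃ − yᵀa₃ = 10 − (5·3 + 1·1) = 10 − 16 = -6.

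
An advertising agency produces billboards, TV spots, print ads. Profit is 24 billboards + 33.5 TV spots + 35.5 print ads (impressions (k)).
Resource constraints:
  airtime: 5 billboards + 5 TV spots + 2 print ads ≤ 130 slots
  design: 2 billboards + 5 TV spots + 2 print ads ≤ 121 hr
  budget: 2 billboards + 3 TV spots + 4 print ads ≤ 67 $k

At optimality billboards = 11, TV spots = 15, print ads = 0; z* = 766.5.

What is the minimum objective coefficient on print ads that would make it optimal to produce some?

At the optimum: airtime uses 130 of 130 (binding); design uses 97 of 121 (slack = 24); budget uses 67 of 67 (binding).
Since design is not tight, its dual is 0.
The binding rows give the dual system: 5·y_airtime + 2·y_budget = 24 and 5·y_airtime + 3·y_budget = 33.5.
This yields shadow prices y_airtime = 1, y_budget = 9.5.
print ads enters the basis when its profit ≥ yᵀa₃ = 1·2 + 9.5·4 = 40.

40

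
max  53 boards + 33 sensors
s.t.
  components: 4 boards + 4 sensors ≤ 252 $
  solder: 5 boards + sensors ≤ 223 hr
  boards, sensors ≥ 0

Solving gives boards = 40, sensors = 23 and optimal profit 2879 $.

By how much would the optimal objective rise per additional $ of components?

At the optimum: components uses 252 of 252 (binding); solder uses 223 of 223 (binding).
The binding rows give the dual system: 4·y_components + 5·y_solder = 53 and 4·y_components + 1·y_solder = 33.
This yields shadow prices y_components = 7, y_solder = 5.
Shadow price of components = 7.

7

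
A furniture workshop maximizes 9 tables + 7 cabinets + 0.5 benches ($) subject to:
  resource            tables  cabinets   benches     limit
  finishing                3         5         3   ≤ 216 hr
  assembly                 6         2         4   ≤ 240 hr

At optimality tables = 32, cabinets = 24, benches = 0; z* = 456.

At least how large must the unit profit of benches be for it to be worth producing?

Check each constraint at x*: finishing 216/216 (tight); assembly 240/240 (tight).
From A_Bᵀ y = c: 3·y_finishing + 6·y_assembly = 9; 5·y_finishing + 2·y_assembly = 7.
→ y_finishing = 1 and y_assembly = 1.
benches enters the basis when its profit ≥ yᵀa₃ = 1·3 + 1·4 = 7.

7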